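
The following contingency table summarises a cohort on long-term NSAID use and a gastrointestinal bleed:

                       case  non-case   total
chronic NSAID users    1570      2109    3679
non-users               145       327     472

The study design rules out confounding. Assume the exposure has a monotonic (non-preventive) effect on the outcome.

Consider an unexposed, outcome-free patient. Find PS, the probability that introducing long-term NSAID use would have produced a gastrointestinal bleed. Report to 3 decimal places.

PS ≈ 0.173

p₁ = P(outcome | exposed) = 1570/3679 = 0.42675
p₀ = P(outcome | unexposed) = 145/472 = 0.3072
Under exogeneity and monotonicity, PS = (p₁ − p₀)/(1 − p₀).
PS = (0.42675 − 0.3072) / 0.6928 ≈ 0.1726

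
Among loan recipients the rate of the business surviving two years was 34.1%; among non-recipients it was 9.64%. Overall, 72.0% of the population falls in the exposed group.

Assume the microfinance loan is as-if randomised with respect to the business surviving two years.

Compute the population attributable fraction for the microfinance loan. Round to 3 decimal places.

PAF ≈ 0.646

p₁ = 0.341, p₀ = 0.0964.
Overall risk P(Y=1) = π·p₁ + (1−π)·p₀ = 0.72×0.341 + 0.28×0.0964 = 0.27251.
Under exogeneity, PAF = [P(Y=1) − p₀] / P(Y=1).
PAF = (0.27251 − 0.0964) / 0.27251 ≈ 0.6463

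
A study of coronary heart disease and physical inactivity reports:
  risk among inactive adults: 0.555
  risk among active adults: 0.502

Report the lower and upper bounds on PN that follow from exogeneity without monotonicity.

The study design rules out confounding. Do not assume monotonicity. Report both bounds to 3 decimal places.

0.095 ≤ PN ≤ 0.897

Let p₁ = 0.555, p₀ = 0.502.
Under exogeneity alone the bounds on PN are max{0,(p₁−p₀)/p₁} ≤ PN ≤ min{1,(1−p₀)/p₁}.
  lower = (p₁ − p₀)/p₁ = 0.053 / 0.555 ≈ 0.0955
  upper = min{1, (1 − p₀)/p₁} = 0.498 / 0.555 ≈ 0.8973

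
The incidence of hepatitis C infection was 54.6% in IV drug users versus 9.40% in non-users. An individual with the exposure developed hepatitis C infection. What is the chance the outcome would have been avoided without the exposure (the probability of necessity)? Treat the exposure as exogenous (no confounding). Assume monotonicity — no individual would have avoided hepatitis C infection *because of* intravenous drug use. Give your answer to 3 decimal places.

PN ≈ 0.828

p₁ = 0.546, p₀ = 0.094.
Under exogeneity and monotonicity, PN = (p₁ − p₀) / p₁.
PN = (0.546 − 0.094) / 0.546 = 0.452 / 0.546 ≈ 0.8278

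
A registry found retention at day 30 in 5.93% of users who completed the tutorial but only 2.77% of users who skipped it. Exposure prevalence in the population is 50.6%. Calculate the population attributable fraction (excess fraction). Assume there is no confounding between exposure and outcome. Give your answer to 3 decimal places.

p₁ = 0.0593, p₀ = 0.0277.
Overall risk P(Y=1) = π·p₁ + (1−π)·p₀ = 0.506×0.0593 + 0.494×0.0277 = 0.04369.
Under exogeneity, PAF = [P(Y=1) − p₀] / P(Y=1).
PAF = (0.04369 − 0.0277) / 0.04369 ≈ 0.3660

PAF ≈ 0.366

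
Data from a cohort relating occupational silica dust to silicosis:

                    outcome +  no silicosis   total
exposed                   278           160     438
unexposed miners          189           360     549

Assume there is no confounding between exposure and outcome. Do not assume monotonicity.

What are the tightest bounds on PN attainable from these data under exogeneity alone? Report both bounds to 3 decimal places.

0.458 ≤ PN ≤ 1.000

p₁ = P(outcome | exposed) = 278/438 = 0.6347
p₀ = P(outcome | unexposed) = 189/549 = 0.34426
Under exogeneity alone the bounds on PN are max{0,(p₁−p₀)/p₁} ≤ PN ≤ min{1,(1−p₀)/p₁}.
  lower = (p₁ − p₀)/p₁ = 0.29044 / 0.6347 ≈ 0.4576
  upper = min{1, (1 − p₀)/p₁} = 0.65574 / 0.6347 ≈ 1.0331 → capped at 1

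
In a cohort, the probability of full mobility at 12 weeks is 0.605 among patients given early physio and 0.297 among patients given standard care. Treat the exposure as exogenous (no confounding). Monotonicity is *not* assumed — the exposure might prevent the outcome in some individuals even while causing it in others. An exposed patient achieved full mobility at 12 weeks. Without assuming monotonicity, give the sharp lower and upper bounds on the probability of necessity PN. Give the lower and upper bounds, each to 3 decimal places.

Let p₁ = 0.605, p₀ = 0.297.
Under exogeneity alone the bounds on PN are max{0,(p₁−p₀)/p₁} ≤ PN ≤ min{1,(1−p₀)/p₁}.
  lower = (p₁ − p₀)/p₁ = 0.308 / 0.605 ≈ 0.5091
  upper = min{1, (1 − p₀)/p₁} = 0.703 / 0.605 ≈ 1.1620 → capped at 1

0.509 ≤ PN ≤ 1.000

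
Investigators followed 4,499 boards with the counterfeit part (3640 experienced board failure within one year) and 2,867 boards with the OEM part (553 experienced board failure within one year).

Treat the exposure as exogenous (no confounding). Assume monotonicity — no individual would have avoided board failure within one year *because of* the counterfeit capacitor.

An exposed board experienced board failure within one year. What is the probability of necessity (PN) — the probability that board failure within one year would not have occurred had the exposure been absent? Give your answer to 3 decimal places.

p₁ = P(outcome | exposed) = 3640/4499 = 0.80907
p₀ = P(outcome | unexposed) = 553/2867 = 0.19288
Under exogeneity and monotonicity, PN = (p₁ − p₀) / p₁.
PN = (0.80907 − 0.19288) / 0.80907 = 0.61618 / 0.80907 ≈ 0.7616

PN ≈ 0.762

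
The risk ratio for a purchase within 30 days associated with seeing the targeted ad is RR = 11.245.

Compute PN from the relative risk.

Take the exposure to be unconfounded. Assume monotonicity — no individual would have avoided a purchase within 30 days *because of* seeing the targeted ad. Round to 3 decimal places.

PN ≈ 0.911

Under exogeneity and monotonicity, PN = (RR − 1) / RR = 1 − 1/RR.
PN = (11.245 − 1) / 11.245 = 10.24 / 11.245 ≈ 0.9111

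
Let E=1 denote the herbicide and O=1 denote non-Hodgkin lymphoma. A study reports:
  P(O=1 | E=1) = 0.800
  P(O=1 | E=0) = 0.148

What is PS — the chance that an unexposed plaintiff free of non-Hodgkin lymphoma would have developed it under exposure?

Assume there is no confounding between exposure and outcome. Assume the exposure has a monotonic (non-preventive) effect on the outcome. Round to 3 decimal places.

Let p₁ = 0.8, p₀ = 0.148.
Under exogeneity and monotonicity, PS = (p₁ − p₀) / (1 − p₀).
PS = (0.8 − 0.148) / (1 − 0.148) = 0.652 / 0.852 ≈ 0.7653

PS ≈ 0.765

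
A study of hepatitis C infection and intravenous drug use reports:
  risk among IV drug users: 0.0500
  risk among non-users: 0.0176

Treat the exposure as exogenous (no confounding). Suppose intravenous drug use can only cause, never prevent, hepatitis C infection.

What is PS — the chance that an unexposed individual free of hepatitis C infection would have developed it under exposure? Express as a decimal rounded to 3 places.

PS ≈ 0.033

Let p₁ = 0.05, p₀ = 0.0176.
Under exogeneity and monotonicity, PS = (p₁ − p₀) / (1 − p₀).
PS = (0.05 − 0.0176) / (1 − 0.0176) = 0.0324 / 0.9824 ≈ 0.0330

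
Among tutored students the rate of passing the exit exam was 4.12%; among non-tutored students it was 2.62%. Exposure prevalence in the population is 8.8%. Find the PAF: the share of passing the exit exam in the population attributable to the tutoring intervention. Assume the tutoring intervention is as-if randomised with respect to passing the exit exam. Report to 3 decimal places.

PAF ≈ 0.048

p₁ = 0.0412, p₀ = 0.0262.
Overall risk P(Y=1) = π·p₁ + (1−π)·p₀ = 0.088×0.0412 + 0.912×0.0262 = 0.02752.
Under exogeneity, PAF = [P(Y=1) − p₀] / P(Y=1).
PAF = (0.02752 − 0.0262) / 0.02752 ≈ 0.0480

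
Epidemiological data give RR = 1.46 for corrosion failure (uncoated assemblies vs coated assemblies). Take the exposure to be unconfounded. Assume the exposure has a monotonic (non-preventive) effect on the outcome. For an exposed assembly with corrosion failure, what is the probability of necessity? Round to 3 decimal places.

Under exogeneity and monotonicity, PN = (RR − 1) / RR = 1 − 1/RR.
PN = (1.46 − 1) / 1.46 = 0.46 / 1.46 ≈ 0.3151

PN ≈ 0.315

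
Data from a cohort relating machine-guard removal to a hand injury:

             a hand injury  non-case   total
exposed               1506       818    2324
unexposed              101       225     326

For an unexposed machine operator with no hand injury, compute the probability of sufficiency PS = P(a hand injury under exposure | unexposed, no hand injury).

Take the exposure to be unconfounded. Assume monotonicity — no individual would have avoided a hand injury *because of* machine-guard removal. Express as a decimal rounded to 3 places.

PS ≈ 0.490

p₁ = P(outcome | exposed) = 1506/2324 = 0.64802
p₀ = P(outcome | unexposed) = 101/326 = 0.30982
Under exogeneity and monotonicity, PS = (p₁ − p₀) / (1 − p₀).
PS = (0.64802 − 0.30982) / (1 − 0.30982) = 0.3382 / 0.69018 ≈ 0.4900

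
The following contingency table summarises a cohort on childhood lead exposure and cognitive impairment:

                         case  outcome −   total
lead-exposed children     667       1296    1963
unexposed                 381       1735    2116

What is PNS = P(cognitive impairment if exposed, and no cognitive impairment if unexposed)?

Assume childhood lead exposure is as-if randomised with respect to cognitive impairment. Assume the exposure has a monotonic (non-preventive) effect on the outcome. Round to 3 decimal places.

PNS ≈ 0.160

p₁ = P(outcome | exposed) = 667/1963 = 0.33979
p₀ = P(outcome | unexposed) = 381/2116 = 0.18006
Under exogeneity and monotonicity, PNS = p₁ − p₀.
PNS = 0.33979 − 0.18006 = 0.15973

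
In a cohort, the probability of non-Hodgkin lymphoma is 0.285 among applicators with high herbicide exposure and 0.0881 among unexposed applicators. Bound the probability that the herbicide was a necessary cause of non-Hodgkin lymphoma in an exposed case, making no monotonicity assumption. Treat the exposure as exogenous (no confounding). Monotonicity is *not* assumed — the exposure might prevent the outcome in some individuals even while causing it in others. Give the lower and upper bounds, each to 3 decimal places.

0.691 ≤ PN ≤ 1.000

Let p₁ = 0.285, p₀ = 0.0881.
Under exogeneity alone the bounds on PN are max{0,(p₁−p₀)/p₁} ≤ PN ≤ min{1,(1−p₀)/p₁}.
  lower = (p₁ − p₀)/p₁ = 0.1969 / 0.285 ≈ 0.6909
  upper = min{1, (1 − p₀)/p₁} = 0.9119 / 0.285 ≈ 3.1996 → capped at 1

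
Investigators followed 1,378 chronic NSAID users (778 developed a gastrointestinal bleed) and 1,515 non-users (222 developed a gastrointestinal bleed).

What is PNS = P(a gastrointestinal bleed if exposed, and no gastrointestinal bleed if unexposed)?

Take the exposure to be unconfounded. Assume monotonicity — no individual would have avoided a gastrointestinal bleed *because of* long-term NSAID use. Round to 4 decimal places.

PNS ≈ 0.4181

p₁ = P(outcome | exposed) = 778/1378 = 0.56459
p₀ = P(outcome | unexposed) = 222/1515 = 0.14653
Under exogeneity and monotonicity, PNS = p₁ − p₀.
PNS = 0.56459 − 0.14653 = 0.41805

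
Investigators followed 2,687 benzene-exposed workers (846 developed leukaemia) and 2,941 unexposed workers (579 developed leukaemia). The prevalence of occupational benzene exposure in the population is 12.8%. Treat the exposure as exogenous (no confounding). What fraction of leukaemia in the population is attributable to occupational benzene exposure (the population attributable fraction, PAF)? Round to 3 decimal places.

p₁ = P(outcome | exposed) = 846/2687 = 0.31485
p₀ = P(outcome | unexposed) = 579/2941 = 0.19687
Overall risk P(Y=1) = π·p₁ + (1−π)·p₀ = 0.128×0.31485 + 0.872×0.19687 = 0.21197.
Under exogeneity, PAF = [P(Y=1) − p₀] / P(Y=1).
PAF = (0.21197 − 0.19687) / 0.21197 ≈ 0.0712

PAF ≈ 0.071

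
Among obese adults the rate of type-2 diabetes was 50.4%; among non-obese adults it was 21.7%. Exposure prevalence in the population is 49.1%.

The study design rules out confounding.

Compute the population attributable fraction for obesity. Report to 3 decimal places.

PAF ≈ 0.394

p₁ = 0.504, p₀ = 0.217.
Overall risk P(Y=1) = π·p₁ + (1−π)·p₀ = 0.491×0.504 + 0.509×0.217 = 0.35792.
Under exogeneity, PAF = [P(Y=1) − p₀] / P(Y=1).
PAF = (0.35792 − 0.217) / 0.35792 ≈ 0.3937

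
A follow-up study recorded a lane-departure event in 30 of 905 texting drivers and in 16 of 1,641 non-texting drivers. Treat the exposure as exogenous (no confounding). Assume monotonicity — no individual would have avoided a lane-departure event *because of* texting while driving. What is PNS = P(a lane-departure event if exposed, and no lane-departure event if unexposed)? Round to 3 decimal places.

p₁ = P(outcome | exposed) = 30/905 = 0.033149
p₀ = P(outcome | unexposed) = 16/1641 = 0.0097502
Under exogeneity and monotonicity, PNS = p₁ − p₀.
PNS = 0.033149 − 0.0097502 = 0.023399

PNS ≈ 0.023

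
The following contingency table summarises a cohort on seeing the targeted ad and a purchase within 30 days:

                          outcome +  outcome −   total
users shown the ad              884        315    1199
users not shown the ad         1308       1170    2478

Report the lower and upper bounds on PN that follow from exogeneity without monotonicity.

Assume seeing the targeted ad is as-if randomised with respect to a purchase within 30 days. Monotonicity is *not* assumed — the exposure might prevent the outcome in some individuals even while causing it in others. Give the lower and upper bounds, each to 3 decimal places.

0.284 ≤ PN ≤ 0.640

p₁ = P(outcome | exposed) = 884/1199 = 0.73728
p₀ = P(outcome | unexposed) = 1308/2478 = 0.52785
Under exogeneity alone the bounds on PN are max{0,(p₁−p₀)/p₁} ≤ PN ≤ min{1,(1−p₀)/p₁}.
  lower = (p₁ − p₀)/p₁ = 0.20944 / 0.73728 ≈ 0.2841
  upper = min{1, (1 − p₀)/p₁} = 0.47215 / 0.73728 ≈ 0.6404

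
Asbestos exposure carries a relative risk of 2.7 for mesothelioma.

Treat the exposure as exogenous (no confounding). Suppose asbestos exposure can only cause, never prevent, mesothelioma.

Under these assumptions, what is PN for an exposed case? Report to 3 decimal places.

PN ≈ 0.630

Under exogeneity and monotonicity, PN = (RR − 1) / RR = 1 − 1/RR.
PN = (2.7 − 1) / 2.7 = 1.7 / 2.7 ≈ 0.6296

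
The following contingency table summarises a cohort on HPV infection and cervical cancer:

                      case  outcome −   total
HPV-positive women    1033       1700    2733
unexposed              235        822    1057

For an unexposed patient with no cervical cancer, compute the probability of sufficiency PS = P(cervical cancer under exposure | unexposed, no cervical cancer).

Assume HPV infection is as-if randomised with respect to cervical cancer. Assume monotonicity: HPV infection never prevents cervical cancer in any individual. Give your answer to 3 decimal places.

p₁ = P(outcome | exposed) = 1033/2733 = 0.37797
p₀ = P(outcome | unexposed) = 235/1057 = 0.22233
Under exogeneity and monotonicity, PS = (p₁ − p₀) / (1 − p₀).
PS = (0.37797 − 0.22233) / (1 − 0.22233) = 0.15565 / 0.77767 ≈ 0.2001

PS ≈ 0.200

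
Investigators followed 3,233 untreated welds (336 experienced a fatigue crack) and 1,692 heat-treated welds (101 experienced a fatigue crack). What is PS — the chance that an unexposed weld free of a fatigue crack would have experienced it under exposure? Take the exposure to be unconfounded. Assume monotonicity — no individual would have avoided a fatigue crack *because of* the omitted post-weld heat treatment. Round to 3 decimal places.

PS ≈ 0.047

p₁ = P(outcome | exposed) = 336/3233 = 0.10393
p₀ = P(outcome | unexposed) = 101/1692 = 0.059693
Under exogeneity and monotonicity, PS = (p₁ − p₀) / (1 − p₀).
PS = (0.10393 − 0.059693) / (1 − 0.059693) = 0.044236 / 0.94031 ≈ 0.0470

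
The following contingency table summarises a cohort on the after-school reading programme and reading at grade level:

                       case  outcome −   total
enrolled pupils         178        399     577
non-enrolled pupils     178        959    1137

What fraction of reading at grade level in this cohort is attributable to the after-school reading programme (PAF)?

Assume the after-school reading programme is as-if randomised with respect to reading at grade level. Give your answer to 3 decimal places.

p₁ = P(outcome | exposed) = 178/577 = 0.30849
p₀ = P(outcome | unexposed) = 178/1137 = 0.15655
Exposure prevalence π = 577/1714 = 0.33664; overall risk P(Y=1) = 0.2077.
Under exogeneity, PAF = [P(Y=1) − p₀]/P(Y=1).
PAF = (0.2077 − 0.15655) / 0.2077 ≈ 0.2463

PAF ≈ 0.246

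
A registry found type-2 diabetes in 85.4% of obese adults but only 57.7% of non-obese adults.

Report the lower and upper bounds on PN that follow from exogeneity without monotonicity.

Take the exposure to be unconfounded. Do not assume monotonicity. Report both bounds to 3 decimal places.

0.324 ≤ PN ≤ 0.495

p₁ = 0.854, p₀ = 0.577.
Under exogeneity alone the bounds on PN are max{0,(p₁−p₀)/p₁} ≤ PN ≤ min{1,(1−p₀)/p₁}.
  lower = (p₁ − p₀)/p₁ = 0.277 / 0.854 ≈ 0.3244
  upper = min{1, (1 − p₀)/p₁} = 0.423 / 0.854 ≈ 0.4953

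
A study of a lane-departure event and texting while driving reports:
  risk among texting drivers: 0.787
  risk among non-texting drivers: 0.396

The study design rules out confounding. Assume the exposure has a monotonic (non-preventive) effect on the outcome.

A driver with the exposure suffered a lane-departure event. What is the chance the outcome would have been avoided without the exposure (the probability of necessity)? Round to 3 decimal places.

PN ≈ 0.497

Let p₁ = 0.787, p₀ = 0.396.
Under exogeneity and monotonicity, PN = (p₁ − p₀) / p₁.
PN = (0.787 − 0.396) / 0.787 = 0.391 / 0.787 ≈ 0.4968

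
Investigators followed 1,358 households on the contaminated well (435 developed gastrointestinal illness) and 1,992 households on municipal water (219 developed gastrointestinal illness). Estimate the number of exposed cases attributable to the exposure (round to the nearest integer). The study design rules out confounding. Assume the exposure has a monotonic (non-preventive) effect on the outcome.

p₁ = P(outcome | exposed) = 435/1358 = 0.32032
p₀ = P(outcome | unexposed) = 219/1992 = 0.10994
PN = (p₁ − p₀)/p₁ = (0.32032 − 0.10994) / 0.32032 ≈ 0.65679.
Attributable cases ≈ PN × (exposed cases) = 0.65679 × 435 ≈ 285.70.

about 286 cases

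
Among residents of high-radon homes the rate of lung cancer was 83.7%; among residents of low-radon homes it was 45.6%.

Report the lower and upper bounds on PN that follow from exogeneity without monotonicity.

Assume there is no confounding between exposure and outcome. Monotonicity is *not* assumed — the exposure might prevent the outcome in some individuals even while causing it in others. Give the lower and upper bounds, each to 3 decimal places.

p₁ = 0.837, p₀ = 0.456.
Under exogeneity alone the bounds on PN are max{0,(p₁−p₀)/p₁} ≤ PN ≤ min{1,(1−p₀)/p₁}.
  lower = (p₁ − p₀)/p₁ = 0.381 / 0.837 ≈ 0.4552
  upper = min{1, (1 − p₀)/p₁} = 0.544 / 0.837 ≈ 0.6499

0.455 ≤ PN ≤ 0.650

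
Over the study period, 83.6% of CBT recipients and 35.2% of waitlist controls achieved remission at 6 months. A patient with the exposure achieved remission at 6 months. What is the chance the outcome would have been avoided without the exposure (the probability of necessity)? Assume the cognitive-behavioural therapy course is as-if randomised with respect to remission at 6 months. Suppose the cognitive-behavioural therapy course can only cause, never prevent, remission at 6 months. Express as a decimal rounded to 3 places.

PN ≈ 0.579

p₁ = 0.836, p₀ = 0.352.
Under exogeneity and monotonicity, PN = (p₁ − p₀) / p₁.
PN = (0.836 − 0.352) / 0.836 = 0.484 / 0.836 ≈ 0.5789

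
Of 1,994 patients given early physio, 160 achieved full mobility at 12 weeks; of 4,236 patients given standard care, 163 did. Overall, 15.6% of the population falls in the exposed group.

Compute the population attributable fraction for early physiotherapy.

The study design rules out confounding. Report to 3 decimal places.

p₁ = P(outcome | exposed) = 160/1994 = 0.080241
p₀ = P(outcome | unexposed) = 163/4236 = 0.03848
Overall risk P(Y=1) = π·p₁ + (1−π)·p₀ = 0.156×0.080241 + 0.844×0.03848 = 0.044994.
Under exogeneity, PAF = [P(Y=1) − p₀] / P(Y=1).
PAF = (0.044994 − 0.03848) / 0.044994 ≈ 0.1448

PAF ≈ 0.145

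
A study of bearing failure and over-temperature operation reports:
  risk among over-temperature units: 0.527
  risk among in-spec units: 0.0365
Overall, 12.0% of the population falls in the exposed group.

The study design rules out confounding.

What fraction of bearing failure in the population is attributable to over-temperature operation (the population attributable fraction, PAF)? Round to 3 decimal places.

Let p₁ = 0.527, p₀ = 0.0365.
Overall risk P(Y=1) = π·p₁ + (1−π)·p₀ = 0.12×0.527 + 0.88×0.0365 = 0.09536.
Under exogeneity, PAF = [P(Y=1) − p₀] / P(Y=1).
PAF = (0.09536 − 0.0365) / 0.09536 ≈ 0.6172

PAF ≈ 0.617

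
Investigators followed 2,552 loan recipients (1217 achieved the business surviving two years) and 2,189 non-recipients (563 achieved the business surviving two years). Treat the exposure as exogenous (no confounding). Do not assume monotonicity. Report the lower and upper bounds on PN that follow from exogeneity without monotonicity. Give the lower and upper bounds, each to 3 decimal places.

0.461 ≤ PN ≤ 1.000

p₁ = P(outcome | exposed) = 1217/2552 = 0.47688
p₀ = P(outcome | unexposed) = 563/2189 = 0.2572
Under exogeneity alone the bounds on PN are max{0,(p₁−p₀)/p₁} ≤ PN ≤ min{1,(1−p₀)/p₁}.
  lower = (p₁ − p₀)/p₁ = 0.21969 / 0.47688 ≈ 0.4607
  upper = min{1, (1 − p₀)/p₁} = 0.7428 / 0.47688 ≈ 1.5576 → capped at 1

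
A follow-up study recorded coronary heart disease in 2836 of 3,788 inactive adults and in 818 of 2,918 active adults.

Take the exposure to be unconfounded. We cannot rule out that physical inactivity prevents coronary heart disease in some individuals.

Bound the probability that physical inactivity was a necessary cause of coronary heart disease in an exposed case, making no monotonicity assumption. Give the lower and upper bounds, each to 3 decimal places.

p₁ = P(outcome | exposed) = 2836/3788 = 0.74868
p₀ = P(outcome | unexposed) = 818/2918 = 0.28033
Under exogeneity alone the bounds on PN are max{0,(p₁−p₀)/p₁} ≤ PN ≤ min{1,(1−p₀)/p₁}.
  lower = (p₁ − p₀)/p₁ = 0.46835 / 0.74868 ≈ 0.6256
  upper = min{1, (1 − p₀)/p₁} = 0.71967 / 0.74868 ≈ 0.9613

0.626 ≤ PN ≤ 0.961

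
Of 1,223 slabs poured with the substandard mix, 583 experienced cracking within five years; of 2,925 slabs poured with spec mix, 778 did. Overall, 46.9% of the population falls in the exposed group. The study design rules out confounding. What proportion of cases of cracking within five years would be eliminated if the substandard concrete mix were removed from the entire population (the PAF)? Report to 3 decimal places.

PAF ≈ 0.271

p₁ = P(outcome | exposed) = 583/1223 = 0.4767
p₀ = P(outcome | unexposed) = 778/2925 = 0.26598
Overall risk P(Y=1) = π·p₁ + (1−π)·p₀ = 0.469×0.4767 + 0.531×0.26598 = 0.36481.
Under exogeneity, PAF = [P(Y=1) − p₀] / P(Y=1).
PAF = (0.36481 − 0.26598) / 0.36481 ≈ 0.2709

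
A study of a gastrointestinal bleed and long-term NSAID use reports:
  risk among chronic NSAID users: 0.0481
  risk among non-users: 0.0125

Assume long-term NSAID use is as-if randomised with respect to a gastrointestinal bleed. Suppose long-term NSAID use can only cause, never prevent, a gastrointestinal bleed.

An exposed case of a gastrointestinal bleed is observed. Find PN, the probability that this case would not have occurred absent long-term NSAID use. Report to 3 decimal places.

PN ≈ 0.740

Let p₁ = 0.0481, p₀ = 0.0125.
Under exogeneity and monotonicity, PN = (p₁ − p₀) / p₁.
PN = (0.0481 − 0.0125) / 0.0481 = 0.0356 / 0.0481 ≈ 0.7401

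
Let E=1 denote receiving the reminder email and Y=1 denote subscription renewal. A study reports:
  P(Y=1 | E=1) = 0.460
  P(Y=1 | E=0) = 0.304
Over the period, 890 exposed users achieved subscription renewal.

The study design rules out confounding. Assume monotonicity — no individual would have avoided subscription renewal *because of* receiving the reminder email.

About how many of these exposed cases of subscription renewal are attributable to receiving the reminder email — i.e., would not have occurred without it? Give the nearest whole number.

about 302 cases

Let p₁ = 0.46, p₀ = 0.304.
PN = (p₁ − p₀)/p₁ = (0.46 − 0.304) / 0.46 ≈ 0.33913.
Attributable cases ≈ PN × (exposed cases) = 0.33913 × 890 ≈ 301.83.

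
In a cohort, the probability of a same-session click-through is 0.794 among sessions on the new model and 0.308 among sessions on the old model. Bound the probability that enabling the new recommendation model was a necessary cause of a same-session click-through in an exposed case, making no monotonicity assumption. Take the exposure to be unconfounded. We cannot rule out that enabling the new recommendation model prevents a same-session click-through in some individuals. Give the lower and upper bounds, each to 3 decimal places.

0.612 ≤ PN ≤ 0.872

Let p₁ = 0.794, p₀ = 0.308.
Under exogeneity alone the bounds on PN are max{0,(p₁−p₀)/p₁} ≤ PN ≤ min{1,(1−p₀)/p₁}.
  lower = (p₁ − p₀)/p₁ = 0.486 / 0.794 ≈ 0.6121
  upper = min{1, (1 − p₀)/p₁} = 0.692 / 0.794 ≈ 0.8715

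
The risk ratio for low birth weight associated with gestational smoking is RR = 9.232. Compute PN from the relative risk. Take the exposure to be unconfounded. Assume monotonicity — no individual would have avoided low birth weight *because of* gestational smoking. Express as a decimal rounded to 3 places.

Under exogeneity and monotonicity, PN = (RR − 1) / RR = 1 − 1/RR.
PN = (9.232 − 1) / 9.232 = 8.232 / 9.232 ≈ 0.8917

PN ≈ 0.892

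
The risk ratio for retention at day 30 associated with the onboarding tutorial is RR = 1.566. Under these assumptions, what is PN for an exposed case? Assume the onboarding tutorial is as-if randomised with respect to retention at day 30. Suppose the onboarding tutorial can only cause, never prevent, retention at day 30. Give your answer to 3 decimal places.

PN ≈ 0.361

Under exogeneity and monotonicity, PN = (RR − 1) / RR = 1 − 1/RR.
PN = (1.566 − 1) / 1.566 = 0.566 / 1.566 ≈ 0.3614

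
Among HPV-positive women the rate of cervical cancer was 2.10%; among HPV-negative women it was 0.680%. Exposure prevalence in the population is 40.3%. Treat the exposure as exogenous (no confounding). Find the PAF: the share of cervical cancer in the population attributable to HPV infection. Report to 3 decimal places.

p₁ = 0.021, p₀ = 0.0068.
Overall risk P(Y=1) = π·p₁ + (1−π)·p₀ = 0.403×0.021 + 0.597×0.0068 = 0.012523.
Under exogeneity, PAF = [P(Y=1) − p₀] / P(Y=1).
PAF = (0.012523 − 0.0068) / 0.012523 ≈ 0.4570

PAF ≈ 0.457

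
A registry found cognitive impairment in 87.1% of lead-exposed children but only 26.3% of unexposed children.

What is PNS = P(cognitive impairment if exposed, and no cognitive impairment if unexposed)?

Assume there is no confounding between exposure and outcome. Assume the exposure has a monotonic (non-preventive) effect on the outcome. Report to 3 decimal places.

p₁ = 0.871, p₀ = 0.263.
Under exogeneity and monotonicity, PNS = p₁ − p₀.
PNS = 0.871 − 0.263 = 0.608

PNS ≈ 0.608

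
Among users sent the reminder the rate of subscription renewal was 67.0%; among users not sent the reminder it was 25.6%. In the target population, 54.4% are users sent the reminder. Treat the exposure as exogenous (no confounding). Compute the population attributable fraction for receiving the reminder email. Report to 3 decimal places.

PAF ≈ 0.468

p₁ = 0.67, p₀ = 0.256.
Overall risk P(Y=1) = π·p₁ + (1−π)·p₀ = 0.544×0.67 + 0.456×0.256 = 0.48122.
Under exogeneity, PAF = [P(Y=1) − p₀] / P(Y=1).
PAF = (0.48122 − 0.256) / 0.48122 ≈ 0.4680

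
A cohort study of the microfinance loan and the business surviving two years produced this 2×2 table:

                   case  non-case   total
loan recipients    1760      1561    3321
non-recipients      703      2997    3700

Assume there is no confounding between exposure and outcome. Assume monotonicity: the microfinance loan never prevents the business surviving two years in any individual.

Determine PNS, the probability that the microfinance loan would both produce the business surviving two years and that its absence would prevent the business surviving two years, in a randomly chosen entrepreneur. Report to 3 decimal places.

p₁ = P(outcome | exposed) = 1760/3321 = 0.52996
p₀ = P(outcome | unexposed) = 703/3700 = 0.19
Under exogeneity and monotonicity, PNS = p₁ − p₀.
PNS = 0.52996 − 0.19 = 0.33996

PNS ≈ 0.340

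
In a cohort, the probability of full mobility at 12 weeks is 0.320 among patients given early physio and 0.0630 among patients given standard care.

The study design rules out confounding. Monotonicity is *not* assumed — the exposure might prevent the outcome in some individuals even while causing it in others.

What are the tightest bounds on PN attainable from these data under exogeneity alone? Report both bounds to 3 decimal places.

Let p₁ = 0.32, p₀ = 0.063.
Under exogeneity alone the bounds on PN are max{0,(p₁−p₀)/p₁} ≤ PN ≤ min{1,(1−p₀)/p₁}.
  lower = (p₁ − p₀)/p₁ = 0.257 / 0.32 ≈ 0.8031
  upper = min{1, (1 − p₀)/p₁} = 0.937 / 0.32 ≈ 2.9281 → capped at 1

0.803 ≤ PN ≤ 1.000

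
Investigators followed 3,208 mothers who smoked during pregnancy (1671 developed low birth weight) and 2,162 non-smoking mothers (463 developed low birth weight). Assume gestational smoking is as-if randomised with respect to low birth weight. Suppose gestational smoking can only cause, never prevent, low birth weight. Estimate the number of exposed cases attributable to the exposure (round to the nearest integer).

about 984 cases

p₁ = P(outcome | exposed) = 1671/3208 = 0.52089
p₀ = P(outcome | unexposed) = 463/2162 = 0.21415
PN = (p₁ − p₀)/p₁ = (0.52089 − 0.21415) / 0.52089 ≈ 0.58887.
Attributable cases ≈ PN × (exposed cases) = 0.58887 × 1671 ≈ 984.00.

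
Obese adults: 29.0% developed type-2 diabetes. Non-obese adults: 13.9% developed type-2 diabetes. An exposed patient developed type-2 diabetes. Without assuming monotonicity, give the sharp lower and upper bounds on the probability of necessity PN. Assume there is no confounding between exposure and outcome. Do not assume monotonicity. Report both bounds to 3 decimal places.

0.521 ≤ PN ≤ 1.000

p₁ = 0.29, p₀ = 0.139.
Under exogeneity alone the bounds on PN are max{0,(p₁−p₀)/p₁} ≤ PN ≤ min{1,(1−p₀)/p₁}.
  lower = (p₁ − p₀)/p₁ = 0.151 / 0.29 ≈ 0.5207
  upper = min{1, (1 − p₀)/p₁} = 0.861 / 0.29 ≈ 2.9690 → capped at 1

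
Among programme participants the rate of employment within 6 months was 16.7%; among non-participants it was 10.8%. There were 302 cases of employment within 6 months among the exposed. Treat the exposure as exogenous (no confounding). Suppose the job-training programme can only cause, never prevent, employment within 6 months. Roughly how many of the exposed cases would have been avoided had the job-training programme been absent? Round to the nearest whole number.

about 107 cases

p₁ = 0.167, p₀ = 0.108.
PN = (p₁ − p₀)/p₁ = (0.167 − 0.108) / 0.167 ≈ 0.35329.
Attributable cases ≈ PN × (exposed cases) = 0.35329 × 302 ≈ 106.69.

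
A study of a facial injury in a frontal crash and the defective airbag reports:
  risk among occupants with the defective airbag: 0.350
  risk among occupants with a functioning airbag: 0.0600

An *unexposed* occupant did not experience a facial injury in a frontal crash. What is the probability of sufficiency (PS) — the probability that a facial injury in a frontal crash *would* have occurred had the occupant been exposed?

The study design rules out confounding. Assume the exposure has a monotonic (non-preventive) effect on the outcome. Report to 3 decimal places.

Let p₁ = 0.35, p₀ = 0.06.
Under exogeneity and monotonicity, PS = (p₁ − p₀) / (1 − p₀).
PS = (0.35 − 0.06) / (1 − 0.06) = 0.29 / 0.94 ≈ 0.3085

PS ≈ 0.309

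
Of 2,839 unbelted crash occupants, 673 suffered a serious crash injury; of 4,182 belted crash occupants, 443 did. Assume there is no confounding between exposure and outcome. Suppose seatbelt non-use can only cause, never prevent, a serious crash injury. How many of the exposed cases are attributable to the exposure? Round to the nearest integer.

p₁ = P(outcome | exposed) = 673/2839 = 0.23706
p₀ = P(outcome | unexposed) = 443/4182 = 0.10593
PN = (p₁ − p₀)/p₁ = (0.23706 − 0.10593) / 0.23706 ≈ 0.55314.
Attributable cases ≈ PN × (exposed cases) = 0.55314 × 673 ≈ 372.26.

about 372 cases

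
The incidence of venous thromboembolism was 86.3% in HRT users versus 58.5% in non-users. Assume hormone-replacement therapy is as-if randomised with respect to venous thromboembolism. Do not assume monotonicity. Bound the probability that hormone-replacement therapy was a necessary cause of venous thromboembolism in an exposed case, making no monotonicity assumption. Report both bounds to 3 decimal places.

p₁ = 0.863, p₀ = 0.585.
Under exogeneity alone the bounds on PN are max{0,(p₁−p₀)/p₁} ≤ PN ≤ min{1,(1−p₀)/p₁}.
  lower = (p₁ − p₀)/p₁ = 0.278 / 0.863 ≈ 0.3221
  upper = min{1, (1 − p₀)/p₁} = 0.415 / 0.863 ≈ 0.4809

0.322 ≤ PN ≤ 0.481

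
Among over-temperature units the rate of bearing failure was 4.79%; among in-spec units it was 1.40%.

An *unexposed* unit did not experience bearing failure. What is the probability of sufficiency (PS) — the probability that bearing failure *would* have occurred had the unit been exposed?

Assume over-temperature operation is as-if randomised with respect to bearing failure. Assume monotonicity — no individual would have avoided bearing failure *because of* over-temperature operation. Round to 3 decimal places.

p₁ = 0.0479, p₀ = 0.014.
Under exogeneity and monotonicity, PS = (p₁ − p₀) / (1 − p₀).
PS = (0.0479 − 0.014) / (1 − 0.014) = 0.0339 / 0.986 ≈ 0.0344

PS ≈ 0.034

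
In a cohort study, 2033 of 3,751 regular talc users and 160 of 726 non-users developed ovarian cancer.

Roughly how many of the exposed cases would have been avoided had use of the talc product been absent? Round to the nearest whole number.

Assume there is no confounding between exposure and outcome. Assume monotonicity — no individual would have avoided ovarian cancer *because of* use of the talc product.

about 1206 cases

p₁ = P(outcome | exposed) = 2033/3751 = 0.54199
p₀ = P(outcome | unexposed) = 160/726 = 0.22039
PN = (p₁ − p₀)/p₁ = (0.54199 − 0.22039) / 0.54199 ≈ 0.59338.
Attributable cases ≈ PN × (exposed cases) = 0.59338 × 2033 ≈ 1206.33.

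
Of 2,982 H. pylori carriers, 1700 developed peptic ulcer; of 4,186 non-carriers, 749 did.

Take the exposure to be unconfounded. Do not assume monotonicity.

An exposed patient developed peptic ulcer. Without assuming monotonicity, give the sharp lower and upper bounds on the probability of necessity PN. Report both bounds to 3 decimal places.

p₁ = P(outcome | exposed) = 1700/2982 = 0.57009
p₀ = P(outcome | unexposed) = 749/4186 = 0.17893
Under exogeneity alone the bounds on PN are max{0,(p₁−p₀)/p₁} ≤ PN ≤ min{1,(1−p₀)/p₁}.
  lower = (p₁ − p₀)/p₁ = 0.39116 / 0.57009 ≈ 0.6861
  upper = min{1, (1 − p₀)/p₁} = 0.82107 / 0.57009 ≈ 1.4403 → capped at 1

0.686 ≤ PN ≤ 1.000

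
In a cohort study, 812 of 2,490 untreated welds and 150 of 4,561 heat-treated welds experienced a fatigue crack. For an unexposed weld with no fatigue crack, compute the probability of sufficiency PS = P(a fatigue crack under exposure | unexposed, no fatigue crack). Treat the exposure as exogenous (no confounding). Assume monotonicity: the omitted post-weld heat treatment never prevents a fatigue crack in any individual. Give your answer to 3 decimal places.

PS ≈ 0.303

p₁ = P(outcome | exposed) = 812/2490 = 0.3261
p₀ = P(outcome | unexposed) = 150/4561 = 0.032888
Under exogeneity and monotonicity, PS = (p₁ − p₀) / (1 − p₀).
PS = (0.3261 − 0.032888) / (1 − 0.032888) = 0.29322 / 0.96711 ≈ 0.3032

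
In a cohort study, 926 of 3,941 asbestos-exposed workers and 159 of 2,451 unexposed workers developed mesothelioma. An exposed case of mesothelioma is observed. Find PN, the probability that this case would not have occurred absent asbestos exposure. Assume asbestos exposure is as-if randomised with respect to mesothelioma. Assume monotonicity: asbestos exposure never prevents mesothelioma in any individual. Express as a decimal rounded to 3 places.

p₁ = P(outcome | exposed) = 926/3941 = 0.23497
p₀ = P(outcome | unexposed) = 159/2451 = 0.064871
Under exogeneity and monotonicity, PN = (p₁ − p₀) / p₁.
PN = (0.23497 − 0.064871) / 0.23497 = 0.17009 / 0.23497 ≈ 0.7239

PN ≈ 0.724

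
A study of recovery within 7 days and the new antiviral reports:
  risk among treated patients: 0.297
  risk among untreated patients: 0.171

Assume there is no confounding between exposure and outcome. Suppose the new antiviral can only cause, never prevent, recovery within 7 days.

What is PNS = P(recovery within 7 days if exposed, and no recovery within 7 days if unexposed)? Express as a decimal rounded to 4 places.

Let p₁ = 0.297, p₀ = 0.171.
Under exogeneity and monotonicity, PNS = p₁ − p₀.
PNS = 0.297 − 0.171 = 0.126

PNS ≈ 0.1260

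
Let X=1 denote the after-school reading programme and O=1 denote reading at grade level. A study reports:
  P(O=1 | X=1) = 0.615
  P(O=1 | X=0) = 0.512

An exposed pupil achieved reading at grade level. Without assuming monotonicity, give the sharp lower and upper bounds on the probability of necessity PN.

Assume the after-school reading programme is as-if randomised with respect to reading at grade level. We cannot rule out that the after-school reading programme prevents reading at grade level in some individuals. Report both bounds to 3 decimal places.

0.167 ≤ PN ≤ 0.793

Let p₁ = 0.615, p₀ = 0.512.
Under exogeneity alone the bounds on PN are max{0,(p₁−p₀)/p₁} ≤ PN ≤ min{1,(1−p₀)/p₁}.
  lower = (p₁ − p₀)/p₁ = 0.103 / 0.615 ≈ 0.1675
  upper = min{1, (1 − p₀)/p₁} = 0.488 / 0.615 ≈ 0.7935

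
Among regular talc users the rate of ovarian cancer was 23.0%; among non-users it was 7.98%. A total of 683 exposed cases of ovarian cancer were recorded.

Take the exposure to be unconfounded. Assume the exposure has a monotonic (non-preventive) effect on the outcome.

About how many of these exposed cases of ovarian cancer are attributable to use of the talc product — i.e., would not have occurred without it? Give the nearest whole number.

p₁ = 0.23, p₀ = 0.0798.
PN = (p₁ − p₀)/p₁ = (0.23 − 0.0798) / 0.23 ≈ 0.65304.
Attributable cases ≈ PN × (exposed cases) = 0.65304 × 683 ≈ 446.03.

about 446 cases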